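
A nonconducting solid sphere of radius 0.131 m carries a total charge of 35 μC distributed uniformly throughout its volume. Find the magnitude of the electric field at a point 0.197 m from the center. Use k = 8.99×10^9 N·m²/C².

8.11e6 N/C

Use a concentric Gaussian sphere at r = 0.197 m (r > R, so the entire charge is enclosed).
Q_enc = 35 μC = 3.50×10^-5 C.
By Gauss's law, ∮E·dA = E·4πr² = Q_enc/ε₀.
E = k|Q_enc|/r² = (8.99×10^9)(3.50×10^-5)/(0.197)² = 8.11×10^6 N/C.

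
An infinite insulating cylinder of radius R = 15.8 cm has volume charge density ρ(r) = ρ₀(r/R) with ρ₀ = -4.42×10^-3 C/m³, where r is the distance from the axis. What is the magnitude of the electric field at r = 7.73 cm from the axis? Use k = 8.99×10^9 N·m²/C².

|E| ≈ 6.29e6 N/C

Coaxial Gaussian cylinder, radius r = 7.73 cm, length L (r < R).
Integrating ρ over the cross-section to radius r: λ_enc = (2πρ₀/R) ∫₀^r r'^2 dr' = 2πρ₀ r^3/(3·R) = -2.706e-5 C/m.
By Gauss's law (flux through the curved wall only), E·2πrL = λ_enc L/ε₀.
E = 2k|λ_enc|/r = 2(8.99×10^9)(2.706×10^-5)/(0.0773) = 6.29×10^6 N/C.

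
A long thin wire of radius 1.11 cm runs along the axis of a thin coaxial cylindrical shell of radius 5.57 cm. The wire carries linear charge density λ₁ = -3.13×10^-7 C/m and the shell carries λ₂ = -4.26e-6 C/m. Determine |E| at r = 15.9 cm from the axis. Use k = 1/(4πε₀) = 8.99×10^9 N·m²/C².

By cylindrical symmetry E is radial; use a coaxial Gaussian cylinder of radius 15.9 cm and length L (r > 5.57 cm, enclosing both).
λ_enc = λ₁ + λ₂ = (-3.13e-7) + (-4.26×10^-6) = -4.573×10^-6 C/m.
Gauss's law: E·2πrL = λ_enc L/ε₀.
E = 2k|λ_enc|/r = 2(8.99×10^9)(4.573×10^-6)/(0.159) = 5.17×10^5 N/C.

|E| = 5.17×10^5 V/m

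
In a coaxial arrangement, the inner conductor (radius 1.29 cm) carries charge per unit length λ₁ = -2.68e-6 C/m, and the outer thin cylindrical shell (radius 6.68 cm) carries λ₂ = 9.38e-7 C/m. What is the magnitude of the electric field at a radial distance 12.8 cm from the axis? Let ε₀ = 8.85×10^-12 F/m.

|E| ≈ 2.45×10^5 N/C

Coaxial Gaussian cylinder, radius r = 12.8 cm, length L (r > 6.68 cm, enclosing both).
λ_enc = λ₁ + λ₂ = (-2.68×10^-6) + (9.38×10^-7) = -1.742e-6 C/m.
Since E is radial and uniform over the curved surface, Φ = E·2πrL = Q_enc/ε₀ = λ_enc L/ε₀.
E = |λ_enc|/(2πε₀r) = (1.742e-6)/(2π·8.85×10^-12·0.128) = 2.45×10^5 N/C.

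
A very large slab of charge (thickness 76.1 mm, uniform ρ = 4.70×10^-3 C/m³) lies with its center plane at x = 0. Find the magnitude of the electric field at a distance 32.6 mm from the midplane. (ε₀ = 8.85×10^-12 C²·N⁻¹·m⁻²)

1.73×10^7 V/m

By symmetry E is perpendicular to the slab. A Gaussian pillbox from −32.6 mm to +32.6 mm (face area A) lies entirely within the slab.
Q_enc = ρ·(2x)·A and flux = 2EA, so 2EA = 2ρxA/ε₀ ⇒ E = |ρ|x/ε₀.
E = (4.70e-3)(0.0326)/(8.85×10^-12) = 1.73×10^7 N/C.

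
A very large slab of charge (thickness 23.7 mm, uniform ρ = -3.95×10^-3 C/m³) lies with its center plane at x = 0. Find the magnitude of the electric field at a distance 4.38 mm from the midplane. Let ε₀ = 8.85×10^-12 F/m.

E = 1.95×10^6 N/C

By symmetry E is perpendicular to the slab. A Gaussian pillbox from −4.38 mm to +4.38 mm (face area A) lies entirely within the slab.
Q_enc = ρ·(2x)·A and flux = 2EA, so 2EA = 2ρxA/ε₀ ⇒ E = |ρ|x/ε₀.
E = (3.95e-3)(0.00438)/(8.85×10^-12) = 1.95e6 N/C.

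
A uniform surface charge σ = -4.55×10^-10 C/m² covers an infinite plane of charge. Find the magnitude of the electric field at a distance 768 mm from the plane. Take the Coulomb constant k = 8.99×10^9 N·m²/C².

The symmetry is planar: E is normal to the sheet and the same magnitude on both sides. Take a pillbox straddling the sheet with end-cap area A.
Only the two end caps contribute flux: Φ = 2EA. With Q_enc = σA, Gauss's law gives E = |σ|/(2ε₀).
E = 2πk|σ| = 2π(8.99×10^9)(4.55e-10) = 25.7 N/C.

|E| = 25.7 V/m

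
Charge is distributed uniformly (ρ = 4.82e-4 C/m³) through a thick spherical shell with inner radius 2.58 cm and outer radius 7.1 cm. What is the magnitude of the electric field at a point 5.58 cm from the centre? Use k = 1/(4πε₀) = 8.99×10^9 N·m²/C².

Symmetry ⇒ E = E(r) r̂. Gaussian sphere of radius r = 5.58 cm (within the shell material, 2.58 cm < r < 7.1 cm).
Only the shell between 2.58 cm and r is enclosed: Q_enc = ρ·(4π/3)(r³ − a³) = (4.82×10^-4)·(4π/3)·((0.0558)³ − (0.0258)³) = 3.161×10^-7 C.
Applying ∮E·dA = Q_enc/ε₀ with Φ = E(4πr²):
E = k|Q_enc|/r² = (8.99×10^9)(3.161×10^-7)/(0.0558)² = 9.13×10^5 N/C.

E ≈ 9.13×10^5 N/C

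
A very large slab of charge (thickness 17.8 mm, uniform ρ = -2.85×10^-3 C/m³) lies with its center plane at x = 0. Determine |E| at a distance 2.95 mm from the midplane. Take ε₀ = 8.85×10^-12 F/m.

By symmetry E is perpendicular to the slab. A Gaussian pillbox from −2.95 mm to +2.95 mm (face area A) lies entirely within the slab.
Q_enc = ρ·(2x)·A and flux = 2EA, so 2EA = 2ρxA/ε₀ ⇒ E = |ρ|x/ε₀.
E = (2.85×10^-3)(0.00295)/(8.85×10^-12) = 9.50×10^5 N/C.

E ≈ 9.50×10^5 N/C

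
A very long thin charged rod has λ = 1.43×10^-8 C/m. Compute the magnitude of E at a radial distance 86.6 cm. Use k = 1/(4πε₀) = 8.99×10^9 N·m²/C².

E = 297 N/C

Choose a coaxial cylinder of radius r = 86.6 cm (arbitrary length L) as the Gaussian surface.
Q_enc = λL, so λ_enc = 1.43×10^-8 C/m.
Since E is radial and uniform over the curved surface, Φ = E·2πrL = Q_enc/ε₀ = λ_enc L/ε₀.
E = 2k|λ_enc|/r = 2(8.99×10^9)(1.43e-8)/(0.866) = 297 N/C.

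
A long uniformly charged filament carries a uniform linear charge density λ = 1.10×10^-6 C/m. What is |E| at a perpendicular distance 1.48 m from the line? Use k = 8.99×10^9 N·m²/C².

|E| = 1.34e4 N/C

Coaxial Gaussian cylinder, radius r = 1.48 m, length L.
Q_enc = λL, so λ_enc = 1.10×10^-6 C/m.
Since E is radial and uniform over the curved surface, Φ = E·2πrL = Q_enc/ε₀ = λ_enc L/ε₀.
E = 2k|λ_enc|/r = 2(8.99×10^9)(1.10×10^-6)/(1.48) = 1.34×10^4 N/C.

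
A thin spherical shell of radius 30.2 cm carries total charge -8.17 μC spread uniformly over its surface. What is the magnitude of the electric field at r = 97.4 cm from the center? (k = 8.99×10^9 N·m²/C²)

|E| = 7.74×10^4 N/C

Symmetry ⇒ E = E(r) r̂. Gaussian sphere of radius r = 97.4 cm (r > 30.2 cm).
The entire shell is enclosed: Q_enc = -8.17e-6 C.
By Gauss's law, ∮E·dA = E·4πr² = Q_enc/ε₀.
E = k|Q_enc|/r² = (8.99×10^9)(8.17×10^-6)/(0.974)² = 7.74e4 N/C.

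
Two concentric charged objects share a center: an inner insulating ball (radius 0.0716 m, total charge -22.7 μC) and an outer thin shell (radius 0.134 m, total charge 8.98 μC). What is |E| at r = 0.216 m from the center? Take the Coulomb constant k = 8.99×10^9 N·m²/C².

|E| ≈ 2.64×10^6 N/C

Take a concentric spherical Gaussian surface of radius r = 0.216 m (r > 0.134 m, enclosing both).
Q_enc = (-22.7 μC) + (8.98 μC) = -1.372×10^-5 C.
Applying ∮E·dA = Q_enc/ε₀ with Φ = E(4πr²):
E = k|Q_enc|/r² = (8.99×10^9)(1.372×10^-5)/(0.216)² = 2.64×10^6 N/C.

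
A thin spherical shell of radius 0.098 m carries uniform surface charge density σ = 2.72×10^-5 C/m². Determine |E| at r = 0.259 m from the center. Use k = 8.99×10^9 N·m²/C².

Take a concentric spherical Gaussian surface of radius r = 0.259 m (r > 0.098 m).
The entire shell is enclosed: Q_enc = σ·4πR² = (2.72e-5)·4π·(0.098)² = 3.283e-6 C.
Applying ∮E·dA = Q_enc/ε₀ with Φ = E(4πr²):
E = k|Q_enc|/r² = (8.99×10^9)(3.283e-6)/(0.259)² = 4.40e5 N/C.

E ≈ 4.40e5 V/m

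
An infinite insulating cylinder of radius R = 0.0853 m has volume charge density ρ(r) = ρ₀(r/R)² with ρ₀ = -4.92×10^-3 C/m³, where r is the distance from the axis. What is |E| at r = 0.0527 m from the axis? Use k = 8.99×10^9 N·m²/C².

E = 2.80×10^6 V/m

Take a coaxial cylindrical Gaussian surface of radius r = 0.0527 m and length L (r < R).
λ_enc = ∫₀^r ρ(r')·2πr' dr' = (2πρ₀/R²)·r^4/4 = -8.193e-6 C/m.
Gauss's law: E·2πrL = λ_enc L/ε₀.
E = 2k|λ_enc|/r = 2(8.99×10^9)(8.193×10^-6)/(0.0527) = 2.80×10^6 N/C.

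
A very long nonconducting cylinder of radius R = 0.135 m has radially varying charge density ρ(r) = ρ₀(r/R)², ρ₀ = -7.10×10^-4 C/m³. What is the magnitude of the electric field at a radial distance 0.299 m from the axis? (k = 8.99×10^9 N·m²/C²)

Choose a coaxial cylinder of radius r = 0.299 m (arbitrary length L) as the Gaussian surface (r > R, full charge per length enclosed).
λ_enc = 2π ∫₀^R ρ₀(r'/R)^2 r' dr' = 2πρ₀R²/4 = -2.033e-5 C/m.
Applying ∮E·dA = Q_enc/ε₀ with the end caps contributing no flux:
E = 2k|λ_enc|/r = 2(8.99×10^9)(2.033e-5)/(0.299) = 1.22×10^6 N/C.

1.22e6 N/C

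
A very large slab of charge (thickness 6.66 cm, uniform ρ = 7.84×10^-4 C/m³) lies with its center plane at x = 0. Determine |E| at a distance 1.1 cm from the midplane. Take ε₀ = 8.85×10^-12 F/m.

9.74×10^5 N/C

By symmetry E is perpendicular to the slab. A Gaussian pillbox from −1.1 cm to +1.1 cm (face area A) lies entirely within the slab.
Q_enc = ρ·(2x)·A and flux = 2EA, so 2EA = 2ρxA/ε₀ ⇒ E = |ρ|x/ε₀.
E = (7.84×10^-4)(0.011)/(8.85×10^-12) = 9.74e5 N/C.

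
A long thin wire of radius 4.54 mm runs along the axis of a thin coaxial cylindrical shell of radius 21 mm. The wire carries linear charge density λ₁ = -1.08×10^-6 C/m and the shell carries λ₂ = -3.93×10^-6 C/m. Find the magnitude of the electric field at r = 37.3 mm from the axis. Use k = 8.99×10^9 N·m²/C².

By cylindrical symmetry E is radial; use a coaxial Gaussian cylinder of radius 37.3 mm and length L (r > 21 mm, enclosing both).
λ_enc = λ₁ + λ₂ = (-1.08e-6) + (-3.93×10^-6) = -5.01×10^-6 C/m.
Since E is radial and uniform over the curved surface, Φ = E·2πrL = Q_enc/ε₀ = λ_enc L/ε₀.
E = 2k|λ_enc|/r = 2(8.99×10^9)(5.01×10^-6)/(0.0373) = 2.42e6 N/C.

E = 2.42×10^6 N/C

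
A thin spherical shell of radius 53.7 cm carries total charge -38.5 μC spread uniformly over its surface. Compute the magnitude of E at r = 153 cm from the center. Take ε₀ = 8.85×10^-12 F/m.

Use a concentric Gaussian sphere at r = 153 cm (r > 53.7 cm).
The entire shell is enclosed: Q_enc = -3.85×10^-5 C.
By Gauss's law, ∮E·dA = E·4πr² = Q_enc/ε₀.
E = |Q_enc|/(4πε₀r²) = (3.85e-5)/(4π·8.85×10^-12·(1.53)²) = 1.48e5 N/C.

E ≈ 1.48e5 N/C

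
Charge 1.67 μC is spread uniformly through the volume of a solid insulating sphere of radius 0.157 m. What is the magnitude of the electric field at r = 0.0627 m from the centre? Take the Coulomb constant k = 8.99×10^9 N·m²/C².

Take a concentric spherical Gaussian surface of radius r = 0.0627 m (r < R).
For a uniform sphere the enclosed fraction is (r/R)³, so Q_enc = (1.67 μC)(0.0627/0.157)³ = 1.064×10^-7 C.
By Gauss's law, ∮E·dA = E·4πr² = Q_enc/ε₀.
E = k|Q_enc|/r² = (8.99×10^9)(1.064×10^-7)/(0.0627)² = 2.43×10^5 N/C.

E ≈ 2.43×10^5 N/C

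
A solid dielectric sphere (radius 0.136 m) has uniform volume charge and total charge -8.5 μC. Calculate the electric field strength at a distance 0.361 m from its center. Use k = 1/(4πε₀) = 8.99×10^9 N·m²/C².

E = 5.86×10^5 N/C

Use a concentric Gaussian sphere at r = 0.361 m (r > R, so the entire charge is enclosed).
Q_enc = -8.5 μC = -8.50e-6 C.
Since E is radial and uniform over the Gaussian sphere, Φ = E·4πr² = Q_enc/ε₀.
E = k|Q_enc|/r² = (8.99×10^9)(8.50e-6)/(0.361)² = 5.86×10^5 N/C.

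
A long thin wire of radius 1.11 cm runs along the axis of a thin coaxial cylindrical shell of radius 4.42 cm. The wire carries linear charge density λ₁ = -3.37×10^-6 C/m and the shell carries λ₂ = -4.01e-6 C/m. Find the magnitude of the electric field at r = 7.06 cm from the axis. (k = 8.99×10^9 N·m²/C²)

Choose a coaxial cylinder of radius r = 7.06 cm (arbitrary length L) as the Gaussian surface (r > 4.42 cm, enclosing both).
λ_enc = λ₁ + λ₂ = (-3.37×10^-6) + (-4.01×10^-6) = -7.38×10^-6 C/m.
Since E is radial and uniform over the curved surface, Φ = E·2πrL = Q_enc/ε₀ = λ_enc L/ε₀.
E = 2k|λ_enc|/r = 2(8.99×10^9)(7.38e-6)/(0.0706) = 1.88e6 N/C.

E = 1.88×10^6 N/C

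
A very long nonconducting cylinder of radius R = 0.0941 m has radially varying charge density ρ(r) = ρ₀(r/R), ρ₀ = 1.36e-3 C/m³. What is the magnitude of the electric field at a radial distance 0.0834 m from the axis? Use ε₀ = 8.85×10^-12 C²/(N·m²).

Take a coaxial cylindrical Gaussian surface of radius r = 0.0834 m and length L (r < R).
λ_enc = ∫₀^r ρ(r')·2πr' dr' = (2πρ₀/R)·r^3/3 = 1.756×10^-5 C/m.
Applying ∮E·dA = Q_enc/ε₀ with the end caps contributing no flux:
E = |λ_enc|/(2πε₀r) = (1.756×10^-5)/(2π·8.85×10^-12·0.0834) = 3.79e6 N/C.

3.79×10^6 N/C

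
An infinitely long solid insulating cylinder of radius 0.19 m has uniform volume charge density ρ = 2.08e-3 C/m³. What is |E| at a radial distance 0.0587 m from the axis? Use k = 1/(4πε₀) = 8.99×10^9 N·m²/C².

Take a coaxial cylindrical Gaussian surface of radius r = 0.0587 m and length L (r < R).
Charge inside radius r per length L is ρ·πr²·L, so λ_enc = ρπr² = 2.252×10^-5 C/m.
Gauss's law: E·2πrL = λ_enc L/ε₀.
E = 2k|λ_enc|/r = 2(8.99×10^9)(2.252e-5)/(0.0587) = 6.90×10^6 N/C.

6.90e6 V/m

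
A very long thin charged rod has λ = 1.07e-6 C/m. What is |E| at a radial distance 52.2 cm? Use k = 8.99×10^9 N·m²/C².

3.69×10^4 V/m

Choose a coaxial cylinder of radius r = 52.2 cm (arbitrary length L) as the Gaussian surface.
Q_enc = λL, so λ_enc = 1.07e-6 C/m.
By Gauss's law (flux through the curved wall only), E·2πrL = λ_enc L/ε₀.
E = 2k|λ_enc|/r = 2(8.99×10^9)(1.07×10^-6)/(0.522) = 3.69×10^4 N/C.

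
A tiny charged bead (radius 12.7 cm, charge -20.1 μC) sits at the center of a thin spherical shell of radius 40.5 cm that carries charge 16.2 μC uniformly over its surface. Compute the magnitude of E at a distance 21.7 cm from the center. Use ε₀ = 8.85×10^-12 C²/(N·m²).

|E| = 3.84×10^6 N/C

Use a concentric Gaussian sphere at r = 21.7 cm (between the bodies, 12.7 cm < r < 40.5 cm).
Only the inner charge is enclosed; the outer shell contributes nothing inside itself. Q_enc = -20.1 μC = -2.01×10^-5 C.
Applying ∮E·dA = Q_enc/ε₀ with Φ = E(4πr²):
E = |Q_enc|/(4πε₀r²) = (2.01×10^-5)/(4π·8.85×10^-12·(0.217)²) = 3.84×10^6 N/C.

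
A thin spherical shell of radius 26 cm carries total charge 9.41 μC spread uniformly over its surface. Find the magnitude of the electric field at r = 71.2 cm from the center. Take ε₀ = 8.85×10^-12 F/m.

Take a concentric spherical Gaussian surface of radius r = 71.2 cm (r > 26 cm).
The entire shell is enclosed: Q_enc = 9.41×10^-6 C.
Since E is radial and uniform over the Gaussian sphere, Φ = E·4πr² = Q_enc/ε₀.
E = |Q_enc|/(4πε₀r²) = (9.41e-6)/(4π·8.85×10^-12·(0.712)²) = 1.67e5 N/C.

|E| = 1.67e5 N/C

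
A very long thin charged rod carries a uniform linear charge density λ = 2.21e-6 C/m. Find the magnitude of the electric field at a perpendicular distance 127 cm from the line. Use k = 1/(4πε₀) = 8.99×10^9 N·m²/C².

Choose a coaxial cylinder of radius r = 127 cm (arbitrary length L) as the Gaussian surface.
Q_enc = λL, so λ_enc = 2.21×10^-6 C/m.
Since E is radial and uniform over the curved surface, Φ = E·2πrL = Q_enc/ε₀ = λ_enc L/ε₀.
E = 2k|λ_enc|/r = 2(8.99×10^9)(2.21×10^-6)/(1.27) = 3.13e4 N/C.

3.13×10^4 V/m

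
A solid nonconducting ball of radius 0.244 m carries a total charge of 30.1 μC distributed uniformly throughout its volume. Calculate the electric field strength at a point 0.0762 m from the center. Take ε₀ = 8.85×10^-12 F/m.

E = 1.42×10^6 N/C

Take a concentric spherical Gaussian surface of radius r = 0.0762 m (r < R).
Only the charge within r is enclosed: Q_enc = Q·(r/R)³ = (30.1 μC)·(0.0762 m/0.244 m)³ = 9.168×10^-7 C.
By Gauss's law, ∮E·dA = E·4πr² = Q_enc/ε₀.
E = |Q_enc|/(4πε₀r²) = (9.168e-7)/(4π·8.85×10^-12·(0.0762)²) = 1.42×10^6 N/C.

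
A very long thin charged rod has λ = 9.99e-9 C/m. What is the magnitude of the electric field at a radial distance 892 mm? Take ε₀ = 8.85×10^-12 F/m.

|E| ≈ 201 V/m

Coaxial Gaussian cylinder, radius r = 892 mm, length L.
Q_enc = λL, so λ_enc = 9.99×10^-9 C/m.
Gauss's law: E·2πrL = λ_enc L/ε₀.
E = |λ_enc|/(2πε₀r) = (9.99e-9)/(2π·8.85×10^-12·0.892) = 201 N/C.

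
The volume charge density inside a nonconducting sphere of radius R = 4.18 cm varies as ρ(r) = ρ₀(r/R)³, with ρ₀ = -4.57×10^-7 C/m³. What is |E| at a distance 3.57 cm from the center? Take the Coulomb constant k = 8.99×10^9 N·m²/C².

|E| = 191 V/m

By spherical symmetry E is radial; choose a Gaussian sphere of radius r = 3.57 cm (r < R).
Integrate the density: Q_enc = 4π ∫₀^r ρ₀(r'/R)^3 r'² dr' = 4πρ₀ r^6/(6·R³) = -2.713×10^-11 C.
Applying ∮E·dA = Q_enc/ε₀ with Φ = E(4πr²):
E = k|Q_enc|/r² = (8.99×10^9)(2.713×10^-11)/(0.0357)² = 191 N/C.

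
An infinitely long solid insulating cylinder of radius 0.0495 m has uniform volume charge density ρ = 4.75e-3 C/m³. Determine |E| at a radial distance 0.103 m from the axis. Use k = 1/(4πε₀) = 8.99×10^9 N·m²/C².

|E| ≈ 6.38×10^6 V/m

Choose a coaxial cylinder of radius r = 0.103 m (arbitrary length L) as the Gaussian surface (r > 0.0495 m, full cross-section enclosed).
λ_enc = ρ·πR² = (4.75e-3)π(0.0495)² = 3.656×10^-5 C/m.
Gauss's law: E·2πrL = λ_enc L/ε₀.
E = 2k|λ_enc|/r = 2(8.99×10^9)(3.656×10^-5)/(0.103) = 6.38×10^6 N/C.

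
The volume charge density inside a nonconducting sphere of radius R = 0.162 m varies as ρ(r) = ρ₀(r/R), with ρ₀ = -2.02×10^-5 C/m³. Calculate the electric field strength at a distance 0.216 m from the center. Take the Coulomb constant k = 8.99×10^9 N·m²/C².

|E| ≈ 5.20e4 V/m

Symmetry ⇒ E = E(r) r̂. Gaussian sphere of radius r = 0.216 m (r > R, all charge enclosed).
Q_enc = 4π ∫₀^R ρ₀(r'/R)^1 r'² dr' = 4πρ₀R³/4 = -2.698×10^-7 C.
Gauss's law: E·4πr² = Q_enc/ε₀.
E = k|Q_enc|/r² = (8.99×10^9)(2.698×10^-7)/(0.216)² = 5.20×10^4 N/C.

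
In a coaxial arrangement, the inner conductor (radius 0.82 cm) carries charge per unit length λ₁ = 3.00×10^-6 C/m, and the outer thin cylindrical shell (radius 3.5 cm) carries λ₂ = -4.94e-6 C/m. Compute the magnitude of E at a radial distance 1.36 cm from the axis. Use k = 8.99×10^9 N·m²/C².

Choose a coaxial cylinder of radius r = 1.36 cm (arbitrary length L) as the Gaussian surface (between the conductors, 0.82 cm < r < 3.5 cm).
Only the inner wire is enclosed; the outer shell contributes nothing inside itself. λ_enc = λ₁ = 3.00×10^-6 C/m.
By Gauss's law (flux through the curved wall only), E·2πrL = λ_enc L/ε₀.
E = 2k|λ_enc|/r = 2(8.99×10^9)(3.00×10^-6)/(0.0136) = 3.97×10^6 N/C.

|E| ≈ 3.97×10^6 N/C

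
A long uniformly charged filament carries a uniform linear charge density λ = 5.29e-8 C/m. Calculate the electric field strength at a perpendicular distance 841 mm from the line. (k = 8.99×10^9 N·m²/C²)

E ≈ 1.13e3 N/C

By cylindrical symmetry E is radial; use a coaxial Gaussian cylinder of radius 841 mm and length L.
Q_enc = λL, so λ_enc = 5.29e-8 C/m.
Gauss's law: E·2πrL = λ_enc L/ε₀.
E = 2k|λ_enc|/r = 2(8.99×10^9)(5.29e-8)/(0.841) = 1.13×10^3 N/C.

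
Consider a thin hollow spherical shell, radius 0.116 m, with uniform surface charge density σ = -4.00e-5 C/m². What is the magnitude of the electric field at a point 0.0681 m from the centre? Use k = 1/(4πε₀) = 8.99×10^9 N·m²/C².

Symmetry ⇒ E = E(r) r̂. Gaussian sphere of radius r = 0.0681 m (inside the shell, r < 0.116 m).
All the charge is outside the Gaussian surface: Q_enc = 0, hence E = 0 everywhere inside the shell.

|E| = 0 N/C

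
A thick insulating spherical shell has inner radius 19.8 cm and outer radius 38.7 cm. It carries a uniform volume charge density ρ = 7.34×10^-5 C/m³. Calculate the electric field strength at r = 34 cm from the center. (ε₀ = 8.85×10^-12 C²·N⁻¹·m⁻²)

Symmetry ⇒ E = E(r) r̂. Gaussian sphere of radius r = 34 cm (within the shell material, 19.8 cm < r < 38.7 cm).
Only the shell between 19.8 cm and r is enclosed: Q_enc = ρ·(4π/3)(r³ − a³) = (7.34e-5)·(4π/3)·((0.34)³ − (0.198)³) = 9.698e-6 C.
Since E is radial and uniform over the Gaussian sphere, Φ = E·4πr² = Q_enc/ε₀.
E = |Q_enc|/(4πε₀r²) = (9.698e-6)/(4π·8.85×10^-12·(0.34)²) = 7.54×10^5 N/C.

|E| ≈ 7.54×10^5 N/C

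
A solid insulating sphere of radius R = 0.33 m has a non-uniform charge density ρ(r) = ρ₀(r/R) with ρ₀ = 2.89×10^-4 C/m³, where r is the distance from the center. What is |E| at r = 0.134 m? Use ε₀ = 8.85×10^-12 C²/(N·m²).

E ≈ 4.44e5 V/m

By spherical symmetry E is radial; choose a Gaussian sphere of radius r = 0.134 m (r < R).
Q_enc = ∫₀^r ρ(r')·4πr'² dr' = (4πρ₀/R) ∫₀^r r'^3 dr' = 4πρ₀ r^4/(4·R) = 8.871×10^-7 C.
Since E is radial and uniform over the Gaussian sphere, Φ = E·4πr² = Q_enc/ε₀.
E = |Q_enc|/(4πε₀r²) = (8.871×10^-7)/(4π·8.85×10^-12·(0.134)²) = 4.44×10^5 N/C.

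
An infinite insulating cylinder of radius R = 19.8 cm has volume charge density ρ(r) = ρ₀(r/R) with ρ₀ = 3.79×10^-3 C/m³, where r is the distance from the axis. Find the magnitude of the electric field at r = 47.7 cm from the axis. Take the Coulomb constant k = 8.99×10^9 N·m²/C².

Coaxial Gaussian cylinder, radius r = 47.7 cm, length L (r > R, full charge per length enclosed).
λ_enc = 2π ∫₀^R ρ₀(r'/R)^1 r' dr' = 2πρ₀R²/3 = 3.112×10^-4 C/m.
Applying ∮E·dA = Q_enc/ε₀ with the end caps contributing no flux:
E = 2k|λ_enc|/r = 2(8.99×10^9)(3.112e-4)/(0.477) = 1.17×10^7 N/C.

1.17×10^7 N/C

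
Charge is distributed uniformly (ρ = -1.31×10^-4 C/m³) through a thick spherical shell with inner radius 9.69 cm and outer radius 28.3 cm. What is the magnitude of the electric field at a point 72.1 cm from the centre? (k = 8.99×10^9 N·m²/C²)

By spherical symmetry E is radial; choose a Gaussian sphere of radius r = 72.1 cm (r > 28.3 cm, enclosing the whole shell).
Q_enc = ρ·(4π/3)(b³ − a³) = (-1.31e-4)·(4π/3)·((0.283)³ − (0.0969)³) = -1.194×10^-5 C.
By Gauss's law, ∮E·dA = E·4πr² = Q_enc/ε₀.
E = k|Q_enc|/r² = (8.99×10^9)(1.194×10^-5)/(0.721)² = 2.06×10^5 N/C.

|E| ≈ 2.06×10^5 N/C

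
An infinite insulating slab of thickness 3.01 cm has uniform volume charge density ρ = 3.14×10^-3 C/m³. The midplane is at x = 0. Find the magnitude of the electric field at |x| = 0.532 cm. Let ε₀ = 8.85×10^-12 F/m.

By symmetry E is perpendicular to the slab. A Gaussian pillbox from −0.532 cm to +0.532 cm (face area A) lies entirely within the slab.
Q_enc = ρ·(2x)·A and flux = 2EA, so 2EA = 2ρxA/ε₀ ⇒ E = |ρ|x/ε₀.
E = (3.14×10^-3)(0.00532)/(8.85×10^-12) = 1.89×10^6 N/C.

E = 1.89×10^6 N/C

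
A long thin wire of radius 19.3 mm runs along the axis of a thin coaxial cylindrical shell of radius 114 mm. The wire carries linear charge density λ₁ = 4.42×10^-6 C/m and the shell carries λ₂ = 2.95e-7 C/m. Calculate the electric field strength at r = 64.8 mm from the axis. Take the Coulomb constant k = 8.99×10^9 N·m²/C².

Take a coaxial cylindrical Gaussian surface of radius r = 64.8 mm and length L (between the conductors, 19.3 mm < r < 114 mm).
The shell at 114 mm lies outside the Gaussian surface, so λ_enc = λ₁ = 4.42×10^-6 C/m.
By Gauss's law (flux through the curved wall only), E·2πrL = λ_enc L/ε₀.
E = 2k|λ_enc|/r = 2(8.99×10^9)(4.42e-6)/(0.0648) = 1.23e6 N/C.

E ≈ 1.23×10^6 N/C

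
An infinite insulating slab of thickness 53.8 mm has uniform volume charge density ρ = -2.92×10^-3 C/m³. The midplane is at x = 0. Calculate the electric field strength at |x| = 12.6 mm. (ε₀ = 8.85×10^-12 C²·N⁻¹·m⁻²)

E = 4.16e6 V/m

By symmetry E is perpendicular to the slab. A Gaussian pillbox from −12.6 mm to +12.6 mm (face area A) lies entirely within the slab.
Q_enc = ρ·(2x)·A and flux = 2EA, so 2EA = 2ρxA/ε₀ ⇒ E = |ρ|x/ε₀.
E = (2.92e-3)(0.0126)/(8.85×10^-12) = 4.16×10^6 N/C.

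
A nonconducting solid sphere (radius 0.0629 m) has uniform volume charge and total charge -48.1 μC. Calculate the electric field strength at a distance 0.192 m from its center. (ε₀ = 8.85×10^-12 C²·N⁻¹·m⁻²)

Symmetry ⇒ E = E(r) r̂. Gaussian sphere of radius r = 0.192 m (r > R, so the entire charge is enclosed).
Q_enc = -48.1 μC = -4.81×10^-5 C.
By Gauss's law, ∮E·dA = E·4πr² = Q_enc/ε₀.
E = |Q_enc|/(4πε₀r²) = (4.81×10^-5)/(4π·8.85×10^-12·(0.192)²) = 1.17×10^7 N/C.

1.17×10^7 V/m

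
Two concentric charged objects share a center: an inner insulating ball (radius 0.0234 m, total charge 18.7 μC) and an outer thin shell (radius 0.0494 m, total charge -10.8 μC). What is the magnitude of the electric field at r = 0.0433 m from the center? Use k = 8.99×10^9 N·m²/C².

Use a concentric Gaussian sphere at r = 0.0433 m (between the bodies, 0.0234 m < r < 0.0494 m).
Only the inner charge is enclosed; the outer shell contributes nothing inside itself. Q_enc = 18.7 μC = 1.87e-5 C.
Applying ∮E·dA = Q_enc/ε₀ with Φ = E(4πr²):
E = k|Q_enc|/r² = (8.99×10^9)(1.87e-5)/(0.0433)² = 8.97e7 N/C.

E ≈ 8.97×10^7 N/C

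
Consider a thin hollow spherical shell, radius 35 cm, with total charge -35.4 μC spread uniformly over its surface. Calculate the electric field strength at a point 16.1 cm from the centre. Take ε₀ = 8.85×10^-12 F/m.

Take a concentric spherical Gaussian surface of radius r = 16.1 cm (inside the shell, r < 35 cm).
All the charge is outside the Gaussian surface: Q_enc = 0, hence E = 0 everywhere inside the shell.

|E| = 0 N/C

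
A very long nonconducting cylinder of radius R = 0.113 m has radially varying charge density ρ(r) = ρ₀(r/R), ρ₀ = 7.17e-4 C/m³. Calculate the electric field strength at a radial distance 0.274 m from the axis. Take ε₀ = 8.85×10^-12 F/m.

E ≈ 1.26×10^6 V/m

Coaxial Gaussian cylinder, radius r = 0.274 m, length L (r > R, full charge per length enclosed).
λ_enc = 2π ∫₀^R ρ₀(r'/R)^1 r' dr' = 2πρ₀R²/3 = 1.917×10^-5 C/m.
Applying ∮E·dA = Q_enc/ε₀ with the end caps contributing no flux:
E = |λ_enc|/(2πε₀r) = (1.917×10^-5)/(2π·8.85×10^-12·0.274) = 1.26e6 N/C.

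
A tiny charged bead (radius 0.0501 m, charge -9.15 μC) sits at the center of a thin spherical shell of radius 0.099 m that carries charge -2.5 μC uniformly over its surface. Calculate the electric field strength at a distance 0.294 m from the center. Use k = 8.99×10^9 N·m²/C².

Use a concentric Gaussian sphere at r = 0.294 m (r > 0.099 m, enclosing both).
Q_enc = (-9.15 μC) + (-2.5 μC) = -1.165×10^-5 C.
Gauss's law: E·4πr² = Q_enc/ε₀.
E = k|Q_enc|/r² = (8.99×10^9)(1.165e-5)/(0.294)² = 1.21×10^6 N/C.

1.21×10^6 N/C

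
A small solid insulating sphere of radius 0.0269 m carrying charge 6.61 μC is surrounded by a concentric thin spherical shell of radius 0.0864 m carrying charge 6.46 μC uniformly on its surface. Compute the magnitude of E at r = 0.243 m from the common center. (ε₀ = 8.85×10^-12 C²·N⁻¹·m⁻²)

E = 1.99e6 V/m

By spherical symmetry E is radial; choose a Gaussian sphere of radius r = 0.243 m (r > 0.0864 m, enclosing both).
Q_enc = (6.61 μC) + (6.46 μC) = 1.307×10^-5 C.
Since E is radial and uniform over the Gaussian sphere, Φ = E·4πr² = Q_enc/ε₀.
E = |Q_enc|/(4πε₀r²) = (1.307×10^-5)/(4π·8.85×10^-12·(0.243)²) = 1.99e6 N/C.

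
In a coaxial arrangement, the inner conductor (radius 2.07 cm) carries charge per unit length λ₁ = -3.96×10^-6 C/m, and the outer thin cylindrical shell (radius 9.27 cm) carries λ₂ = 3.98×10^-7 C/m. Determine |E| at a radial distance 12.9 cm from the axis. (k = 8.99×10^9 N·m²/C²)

|E| = 4.96×10^5 N/C

Take a coaxial cylindrical Gaussian surface of radius r = 12.9 cm and length L (r > 9.27 cm, enclosing both).
λ_enc = λ₁ + λ₂ = (-3.96×10^-6) + (3.98×10^-7) = -3.562×10^-6 C/m.
Since E is radial and uniform over the curved surface, Φ = E·2πrL = Q_enc/ε₀ = λ_enc L/ε₀.
E = 2k|λ_enc|/r = 2(8.99×10^9)(3.562×10^-6)/(0.129) = 4.96×10^5 N/C.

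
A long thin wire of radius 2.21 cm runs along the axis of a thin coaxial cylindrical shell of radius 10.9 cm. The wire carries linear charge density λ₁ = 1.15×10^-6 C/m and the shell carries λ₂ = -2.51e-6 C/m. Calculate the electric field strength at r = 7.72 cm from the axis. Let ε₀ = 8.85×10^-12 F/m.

Coaxial Gaussian cylinder, radius r = 7.72 cm, length L (between the conductors, 2.21 cm < r < 10.9 cm).
The shell at 10.9 cm lies outside the Gaussian surface, so λ_enc = λ₁ = 1.15×10^-6 C/m.
Applying ∮E·dA = Q_enc/ε₀ with the end caps contributing no flux:
E = |λ_enc|/(2πε₀r) = (1.15×10^-6)/(2π·8.85×10^-12·0.0772) = 2.68×10^5 N/C.

E ≈ 2.68e5 N/C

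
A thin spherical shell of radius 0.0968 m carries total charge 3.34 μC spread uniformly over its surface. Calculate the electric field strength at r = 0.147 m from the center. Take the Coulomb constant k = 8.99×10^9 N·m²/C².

Symmetry ⇒ E = E(r) r̂. Gaussian sphere of radius r = 0.147 m (r > 0.0968 m).
The entire shell is enclosed: Q_enc = 3.34×10^-6 C.
Since E is radial and uniform over the Gaussian sphere, Φ = E·4πr² = Q_enc/ε₀.
E = k|Q_enc|/r² = (8.99×10^9)(3.34e-6)/(0.147)² = 1.39e6 N/C.

1.39×10^6 N/C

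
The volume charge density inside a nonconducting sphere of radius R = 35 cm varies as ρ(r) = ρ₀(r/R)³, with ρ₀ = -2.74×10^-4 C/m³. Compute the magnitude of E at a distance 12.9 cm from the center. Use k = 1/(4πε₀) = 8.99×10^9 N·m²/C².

E = 3.33×10^4 N/C

Symmetry ⇒ E = E(r) r̂. Gaussian sphere of radius r = 12.9 cm (r < R).
Integrate the density: Q_enc = 4π ∫₀^r ρ₀(r'/R)^3 r'² dr' = 4πρ₀ r^6/(6·R³) = -6.168×10^-8 C.
Gauss's law: E·4πr² = Q_enc/ε₀.
E = k|Q_enc|/r² = (8.99×10^9)(6.168×10^-8)/(0.129)² = 3.33×10^4 N/C.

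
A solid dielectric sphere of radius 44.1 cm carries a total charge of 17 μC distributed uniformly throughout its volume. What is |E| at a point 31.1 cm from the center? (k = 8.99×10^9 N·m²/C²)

Take a concentric spherical Gaussian surface of radius r = 31.1 cm (r < R).
Only the charge within r is enclosed: Q_enc = Q·(r/R)³ = (17 μC)·(31.1 cm/44.1 cm)³ = 5.962×10^-6 C.
Applying ∮E·dA = Q_enc/ε₀ with Φ = E(4πr²):
E = k|Q_enc|/r² = (8.99×10^9)(5.962×10^-6)/(0.311)² = 5.54e5 N/C.

|E| = 5.54×10^5 N/C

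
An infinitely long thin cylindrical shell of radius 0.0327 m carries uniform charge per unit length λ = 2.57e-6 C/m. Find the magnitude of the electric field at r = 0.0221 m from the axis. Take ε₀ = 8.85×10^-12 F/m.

Coaxial Gaussian cylinder, radius r = 0.0221 m, length L (r < 0.0327 m, inside the shell).
All the surface charge lies outside this cylinder: Q_enc = 0, hence E = 0.

E = 0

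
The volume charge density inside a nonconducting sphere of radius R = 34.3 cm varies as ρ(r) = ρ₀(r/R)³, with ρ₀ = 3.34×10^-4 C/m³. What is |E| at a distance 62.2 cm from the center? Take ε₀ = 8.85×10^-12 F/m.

|E| = 6.56×10^5 N/C

By spherical symmetry E is radial; choose a Gaussian sphere of radius r = 62.2 cm (r > R, all charge enclosed).
Q_enc = 4π ∫₀^R ρ₀(r'/R)^3 r'² dr' = 4πρ₀R³/6 = 2.823×10^-5 C.
Since E is radial and uniform over the Gaussian sphere, Φ = E·4πr² = Q_enc/ε₀.
E = |Q_enc|/(4πε₀r²) = (2.823×10^-5)/(4π·8.85×10^-12·(0.622)²) = 6.56×10^5 N/C.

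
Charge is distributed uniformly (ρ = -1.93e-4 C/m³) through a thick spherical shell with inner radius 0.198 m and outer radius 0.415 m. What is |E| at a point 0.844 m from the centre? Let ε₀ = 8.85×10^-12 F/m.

E ≈ 6.50×10^5 V/m

By spherical symmetry E is radial; choose a Gaussian sphere of radius r = 0.844 m (r > 0.415 m, enclosing the whole shell).
Q_enc = ρ·(4π/3)(b³ − a³) = (-1.93e-4)·(4π/3)·((0.415)³ − (0.198)³) = -5.151e-5 C.
Gauss's law: E·4πr² = Q_enc/ε₀.
E = |Q_enc|/(4πε₀r²) = (5.151×10^-5)/(4π·8.85×10^-12·(0.844)²) = 6.50×10^5 N/C.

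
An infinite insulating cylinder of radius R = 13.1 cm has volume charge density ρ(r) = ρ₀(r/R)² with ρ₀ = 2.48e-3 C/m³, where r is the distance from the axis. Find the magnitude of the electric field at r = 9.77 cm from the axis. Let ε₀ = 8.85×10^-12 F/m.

Choose a coaxial cylinder of radius r = 9.77 cm (arbitrary length L) as the Gaussian surface (r < R).
λ_enc = ∫₀^r ρ(r')·2πr' dr' = (2πρ₀/R²)·r^4/4 = 2.068e-5 C/m.
By Gauss's law (flux through the curved wall only), E·2πrL = λ_enc L/ε₀.
E = |λ_enc|/(2πε₀r) = (2.068×10^-5)/(2π·8.85×10^-12·0.0977) = 3.81e6 N/C.

E ≈ 3.81×10^6 V/m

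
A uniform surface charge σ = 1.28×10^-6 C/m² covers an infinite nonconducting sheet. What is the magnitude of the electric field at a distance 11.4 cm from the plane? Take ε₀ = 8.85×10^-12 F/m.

The symmetry is planar: E is normal to the sheet and the same magnitude on both sides. Take a pillbox straddling the sheet with end-cap area A.
Flux Φ = 2EA and Q_enc = σA, so 2EA = σA/ε₀ ⇒ E = |σ|/(2ε₀), independent of distance.
E = |σ|/(2ε₀) = (1.28×10^-6)/(2·8.85×10^-12) = 7.23×10^4 N/C.

E = 7.23×10^4 N/C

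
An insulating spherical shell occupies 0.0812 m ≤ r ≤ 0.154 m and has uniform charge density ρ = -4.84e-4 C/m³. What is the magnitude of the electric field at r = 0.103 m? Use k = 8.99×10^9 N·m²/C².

By spherical symmetry E is radial; choose a Gaussian sphere of radius r = 0.103 m (within the shell material, 0.0812 m < r < 0.154 m).
Enclosed charge is the volume from a to r: Q_enc = (4π/3)ρ(r³ − a³) = -1.13×10^-6 C.
Since E is radial and uniform over the Gaussian sphere, Φ = E·4πr² = Q_enc/ε₀.
E = k|Q_enc|/r² = (8.99×10^9)(1.13×10^-6)/(0.103)² = 9.58×10^5 N/C.

E = 9.58×10^5 N/C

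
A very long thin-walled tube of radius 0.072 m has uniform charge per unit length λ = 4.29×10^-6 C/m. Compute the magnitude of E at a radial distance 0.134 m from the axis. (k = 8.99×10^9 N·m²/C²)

E = 5.76e5 N/C

By cylindrical symmetry E is radial; use a coaxial Gaussian cylinder of radius 0.134 m and length L (r > 0.072 m).
The full line charge is enclosed: λ_enc = 4.29×10^-6 C/m.
By Gauss's law (flux through the curved wall only), E·2πrL = λ_enc L/ε₀.
E = 2k|λ_enc|/r = 2(8.99×10^9)(4.29×10^-6)/(0.134) = 5.76e5 N/C.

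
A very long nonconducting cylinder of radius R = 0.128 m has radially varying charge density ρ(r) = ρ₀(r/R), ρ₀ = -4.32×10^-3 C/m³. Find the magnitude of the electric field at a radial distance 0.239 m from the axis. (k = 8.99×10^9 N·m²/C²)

|E| ≈ 1.12e7 N/C

Choose a coaxial cylinder of radius r = 0.239 m (arbitrary length L) as the Gaussian surface (r > R, full charge per length enclosed).
λ_enc = 2π ∫₀^R ρ₀(r'/R)^1 r' dr' = 2πρ₀R²/3 = -1.482e-4 C/m.
Applying ∮E·dA = Q_enc/ε₀ with the end caps contributing no flux:
E = 2k|λ_enc|/r = 2(8.99×10^9)(1.482×10^-4)/(0.239) = 1.12×10^7 N/C.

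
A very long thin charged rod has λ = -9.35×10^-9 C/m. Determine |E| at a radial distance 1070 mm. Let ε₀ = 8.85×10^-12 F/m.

|E| = 157 N/C

Choose a coaxial cylinder of radius r = 1070 mm (arbitrary length L) as the Gaussian surface.
Q_enc = λL, so λ_enc = -9.35e-9 C/m.
Since E is radial and uniform over the curved surface, Φ = E·2πrL = Q_enc/ε₀ = λ_enc L/ε₀.
E = |λ_enc|/(2πε₀r) = (9.35×10^-9)/(2π·8.85×10^-12·1.07) = 157 N/C.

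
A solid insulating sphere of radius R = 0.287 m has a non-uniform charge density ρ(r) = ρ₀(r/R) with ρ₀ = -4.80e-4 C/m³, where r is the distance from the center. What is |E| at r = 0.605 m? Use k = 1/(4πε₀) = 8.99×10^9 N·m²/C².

By spherical symmetry E is radial; choose a Gaussian sphere of radius r = 0.605 m (r > R, all charge enclosed).
Q_enc = 4π ∫₀^R ρ₀(r'/R)^1 r'² dr' = 4πρ₀R³/4 = -3.565×10^-5 C.
Gauss's law: E·4πr² = Q_enc/ε₀.
E = k|Q_enc|/r² = (8.99×10^9)(3.565×10^-5)/(0.605)² = 8.76e5 N/C.

|E| ≈ 8.76×10^5 N/C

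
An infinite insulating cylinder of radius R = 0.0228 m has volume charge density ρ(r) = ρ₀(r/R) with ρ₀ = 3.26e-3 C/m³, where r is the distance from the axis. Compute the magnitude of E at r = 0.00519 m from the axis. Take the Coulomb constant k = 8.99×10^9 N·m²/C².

Coaxial Gaussian cylinder, radius r = 0.00519 m, length L (r < R).
λ_enc = ∫₀^r ρ(r')·2πr' dr' = (2πρ₀/R)·r^3/3 = 4.186×10^-8 C/m.
By Gauss's law (flux through the curved wall only), E·2πrL = λ_enc L/ε₀.
E = 2k|λ_enc|/r = 2(8.99×10^9)(4.186×10^-8)/(0.00519) = 1.45×10^5 N/C.

1.45e5 V/m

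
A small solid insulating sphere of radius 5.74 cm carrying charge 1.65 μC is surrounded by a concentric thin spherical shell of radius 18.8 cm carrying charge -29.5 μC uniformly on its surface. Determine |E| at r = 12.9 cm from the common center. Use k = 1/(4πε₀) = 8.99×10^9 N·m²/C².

Take a concentric spherical Gaussian surface of radius r = 12.9 cm (between the bodies, 5.74 cm < r < 18.8 cm).
The shell at 18.8 cm lies outside the Gaussian surface, so Q_enc = 1.65 μC = 1.65e-6 C.
Gauss's law: E·4πr² = Q_enc/ε₀.
E = k|Q_enc|/r² = (8.99×10^9)(1.65e-6)/(0.129)² = 8.91×10^5 N/C.

E = 8.91e5 V/m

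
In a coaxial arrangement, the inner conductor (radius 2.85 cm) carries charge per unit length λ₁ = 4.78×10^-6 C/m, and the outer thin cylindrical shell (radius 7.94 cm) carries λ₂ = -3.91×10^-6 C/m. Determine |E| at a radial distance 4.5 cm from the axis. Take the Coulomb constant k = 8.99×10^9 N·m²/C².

By cylindrical symmetry E is radial; use a coaxial Gaussian cylinder of radius 4.5 cm and length L (between the conductors, 2.85 cm < r < 7.94 cm).
Only the inner wire is enclosed; the outer shell contributes nothing inside itself. λ_enc = λ₁ = 4.78×10^-6 C/m.
Applying ∮E·dA = Q_enc/ε₀ with the end caps contributing no flux:
E = 2k|λ_enc|/r = 2(8.99×10^9)(4.78×10^-6)/(0.045) = 1.91×10^6 N/C.

E ≈ 1.91×10^6 V/m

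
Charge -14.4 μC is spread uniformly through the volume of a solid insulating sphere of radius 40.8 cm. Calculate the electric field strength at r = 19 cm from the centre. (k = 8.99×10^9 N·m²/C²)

Use a concentric Gaussian sphere at r = 19 cm (r < R).
Only the charge within r is enclosed: Q_enc = Q·(r/R)³ = (-14.4 μC)·(19 cm/40.8 cm)³ = -1.454×10^-6 C.
Since E is radial and uniform over the Gaussian sphere, Φ = E·4πr² = Q_enc/ε₀.
E = k|Q_enc|/r² = (8.99×10^9)(1.454×10^-6)/(0.19)² = 3.62×10^5 N/C.

|E| ≈ 3.62×10^5 N/C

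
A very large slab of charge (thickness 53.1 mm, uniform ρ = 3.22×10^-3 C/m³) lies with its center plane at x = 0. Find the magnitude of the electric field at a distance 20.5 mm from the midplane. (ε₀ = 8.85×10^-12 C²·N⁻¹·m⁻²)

|E| = 7.46×10^6 V/m

By symmetry E is perpendicular to the slab. A Gaussian pillbox from −20.5 mm to +20.5 mm (face area A) lies entirely within the slab.
Q_enc = ρ·(2x)·A and flux = 2EA, so 2EA = 2ρxA/ε₀ ⇒ E = |ρ|x/ε₀.
E = (3.22×10^-3)(0.0205)/(8.85×10^-12) = 7.46e6 N/C.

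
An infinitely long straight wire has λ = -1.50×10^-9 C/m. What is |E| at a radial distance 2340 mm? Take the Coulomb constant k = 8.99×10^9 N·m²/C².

|E| = 11.5 N/C

Choose a coaxial cylinder of radius r = 2340 mm (arbitrary length L) as the Gaussian surface.
Q_enc = λL, so λ_enc = -1.50×10^-9 C/m.
By Gauss's law (flux through the curved wall only), E·2πrL = λ_enc L/ε₀.
E = 2k|λ_enc|/r = 2(8.99×10^9)(1.50×10^-9)/(2.34) = 11.5 N/C.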